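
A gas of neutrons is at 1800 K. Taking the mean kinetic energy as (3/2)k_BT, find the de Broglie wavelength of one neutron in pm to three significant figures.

λ = 59.3 pm

KE = (3/2)k_BT = 1.5 × 1.381 × 10⁻²³ × 1800 = 3.729 × 10⁻²⁰ J.
p = √(2mKE) = √(2 × 1.675 × 10⁻²⁷ × 3.729 × 10⁻²⁰) = 1.118 × 10⁻²³ kg·m/s.
λ = h/p = 5.93 × 10⁻¹¹ m = 59.3 pm.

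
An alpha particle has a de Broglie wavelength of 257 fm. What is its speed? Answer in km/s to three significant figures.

v = 388 km/s

p = h/λ = 6.626 × 10⁻³⁴ / 2.570 × 10⁻¹³ = 2.578 × 10⁻²¹ kg·m/s.
v = p/m = 2.578 × 10⁻²¹ / 6.645 × 10⁻²⁷ = 3.88 × 10⁵ m/s = 388 km/s.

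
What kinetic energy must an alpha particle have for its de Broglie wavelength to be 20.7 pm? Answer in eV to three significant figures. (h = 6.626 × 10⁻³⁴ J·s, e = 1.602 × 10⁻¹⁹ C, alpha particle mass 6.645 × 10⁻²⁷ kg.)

p = h/λ = 6.626 × 10⁻³⁴ / 2.070 × 10⁻¹¹ = 3.201 × 10⁻²³ kg·m/s.
KE = p²/(2m) = (3.201 × 10⁻²³)² / (2 × 6.645 × 10⁻²⁷) = 7.710 × 10⁻²⁰ J = 0.481 eV.

KE = 0.481 eV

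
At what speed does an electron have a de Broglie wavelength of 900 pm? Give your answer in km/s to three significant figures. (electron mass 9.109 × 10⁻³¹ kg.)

p = h/λ = 6.626 × 10⁻³⁴ / 9.000 × 10⁻¹⁰ = 7.362 × 10⁻²⁵ kg·m/s.
v = p/m = 7.362 × 10⁻²⁵ / 9.109 × 10⁻³¹ = 8.08 × 10⁵ m/s = 808 km/s.

v = 808 km/s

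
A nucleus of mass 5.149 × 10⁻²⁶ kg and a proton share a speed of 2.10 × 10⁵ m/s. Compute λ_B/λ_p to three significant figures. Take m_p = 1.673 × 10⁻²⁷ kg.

λ_B/λ_p = 0.0325

At fixed v, p = mv so λ = h/(mv) ∝ 1/m.
λ_B/λ_p = m_p/m_B = 1.673 × 10⁻²⁷/5.149 × 10⁻²⁶ = 0.0325.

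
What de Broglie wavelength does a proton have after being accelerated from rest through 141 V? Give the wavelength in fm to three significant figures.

KE = eV = 1.602 × 10⁻¹⁹ × 141.0 = 2.259 × 10⁻¹⁷ J.
p = √(2mKE) = √(2 × 1.673 × 10⁻²⁷ × 2.259 × 10⁻¹⁷) = 2.749 × 10⁻²² kg·m/s.
λ = h/p = 6.626 × 10⁻³⁴ / 2.749 × 10⁻²² = 2.41 × 10⁻¹² m = 2410 fm.

λ = 2410 fm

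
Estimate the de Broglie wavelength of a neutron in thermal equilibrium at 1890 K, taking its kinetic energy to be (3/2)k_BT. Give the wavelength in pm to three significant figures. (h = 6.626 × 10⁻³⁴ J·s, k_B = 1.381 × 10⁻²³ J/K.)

KE = (3/2)k_BT = 1.5 × 1.381 × 10⁻²³ × 1890 = 3.915 × 10⁻²⁰ J.
p = √(2mKE) = √(2 × 1.675 × 10⁻²⁷ × 3.915 × 10⁻²⁰) = 1.145 × 10⁻²³ kg·m/s.
λ = h/p = 5.79 × 10⁻¹¹ m = 57.9 pm.

λ = 57.9 pm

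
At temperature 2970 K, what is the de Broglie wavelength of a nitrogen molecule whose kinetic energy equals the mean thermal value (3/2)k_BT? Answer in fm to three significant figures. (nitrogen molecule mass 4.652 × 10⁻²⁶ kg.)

KE = (3/2)k_BT = 1.5 × 1.381 × 10⁻²³ × 2970 = 6.152 × 10⁻²⁰ J.
p = √(2mKE) = √(2 × 4.652 × 10⁻²⁶ × 6.152 × 10⁻²⁰) = 7.566 × 10⁻²³ kg·m/s.
λ = h/p = 8.76 × 10⁻¹² m = 8760 fm.

λ = 8760 fm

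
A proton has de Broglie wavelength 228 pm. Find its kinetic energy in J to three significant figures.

p = h/λ = 6.626 × 10⁻³⁴ / 2.280 × 10⁻¹⁰ = 2.906 × 10⁻²⁴ kg·m/s.
KE = p²/(2m) = (2.906 × 10⁻²⁴)² / (2 × 1.673 × 10⁻²⁷) = 2.524 × 10⁻²¹ J = 2.52 × 10⁻²¹ J.

KE = 2.52 × 10⁻²¹ J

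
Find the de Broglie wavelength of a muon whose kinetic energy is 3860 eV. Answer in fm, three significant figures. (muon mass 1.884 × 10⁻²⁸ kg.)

KE = 3860 eV = 6.184 × 10⁻¹⁶ J.
p = √(2mKE) = √(2 × 1.884 × 10⁻²⁸ × 6.184 × 10⁻¹⁶) = 4.827 × 10⁻²² kg·m/s.
λ = h/p = 6.626 × 10⁻³⁴ / 4.827 × 10⁻²² = 1.37 × 10⁻¹² m = 1370 fm.

λ = 1370 fm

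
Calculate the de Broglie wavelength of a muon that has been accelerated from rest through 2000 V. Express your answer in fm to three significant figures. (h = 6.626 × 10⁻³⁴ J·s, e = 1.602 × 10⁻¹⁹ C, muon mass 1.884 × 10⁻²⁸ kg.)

λ = 1910 fm

KE = eV = 1.602 × 10⁻¹⁹ × 2000 = 3.204 × 10⁻¹⁶ J.
p = √(2mKE) = √(2 × 1.884 × 10⁻²⁸ × 3.204 × 10⁻¹⁶) = 3.475 × 10⁻²² kg·m/s.
λ = h/p = 6.626 × 10⁻³⁴ / 3.475 × 10⁻²² = 1.91 × 10⁻¹² m = 1910 fm.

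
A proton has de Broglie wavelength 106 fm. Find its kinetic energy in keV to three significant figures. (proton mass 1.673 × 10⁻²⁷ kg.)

KE = 72.9 keV

p = h/λ = 6.626 × 10⁻³⁴ / 1.060 × 10⁻¹³ = 6.251 × 10⁻²¹ kg·m/s.
KE = p²/(2m) = (6.251 × 10⁻²¹)² / (2 × 1.673 × 10⁻²⁷) = 1.168 × 10⁻¹⁴ J = 72.9 keV.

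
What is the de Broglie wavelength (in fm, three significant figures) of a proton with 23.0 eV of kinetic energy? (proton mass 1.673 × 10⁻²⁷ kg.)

λ = 5970 fm

KE = 23.0 eV = 3.685 × 10⁻¹⁸ J.
p = √(2mKE) = √(2 × 1.673 × 10⁻²⁷ × 3.685 × 10⁻¹⁸) = 1.110 × 10⁻²² kg·m/s.
λ = h/p = 6.626 × 10⁻³⁴ / 1.110 × 10⁻²² = 5.97 × 10⁻¹² m = 5970 fm.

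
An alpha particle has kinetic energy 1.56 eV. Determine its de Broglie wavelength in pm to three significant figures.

λ = 11.5 pm

KE = 1.56 eV = 2.499 × 10⁻¹⁹ J.
p = √(2mKE) = √(2 × 6.645 × 10⁻²⁷ × 2.499 × 10⁻¹⁹) = 5.763 × 10⁻²³ kg·m/s.
λ = h/p = 6.626 × 10⁻³⁴ / 5.763 × 10⁻²³ = 1.15 × 10⁻¹¹ m = 11.5 pm.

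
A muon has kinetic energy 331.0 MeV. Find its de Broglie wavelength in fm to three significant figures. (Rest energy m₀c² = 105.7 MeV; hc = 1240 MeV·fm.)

Total energy E = KE + m₀c² = 331.0 + 105.7 = 436.7 MeV.
(pc)² = E² − (m₀c²)² = (436.7)² − (105.7)² = 1.795 × 10⁵ MeV², so pc = 423.7 MeV.
λ = hc/(pc) = 1240 MeV·fm / 423.7 MeV = 2.93 fm.

λ = 2.93 fm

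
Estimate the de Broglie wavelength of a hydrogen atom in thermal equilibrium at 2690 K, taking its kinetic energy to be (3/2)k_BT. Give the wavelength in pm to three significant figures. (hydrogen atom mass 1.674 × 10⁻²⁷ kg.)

KE = (3/2)k_BT = 1.5 × 1.381 × 10⁻²³ × 2690 = 5.572 × 10⁻²⁰ J.
p = √(2mKE) = √(2 × 1.674 × 10⁻²⁷ × 5.572 × 10⁻²⁰) = 1.366 × 10⁻²³ kg·m/s.
λ = h/p = 4.85 × 10⁻¹¹ m = 48.5 pm.

λ = 48.5 pm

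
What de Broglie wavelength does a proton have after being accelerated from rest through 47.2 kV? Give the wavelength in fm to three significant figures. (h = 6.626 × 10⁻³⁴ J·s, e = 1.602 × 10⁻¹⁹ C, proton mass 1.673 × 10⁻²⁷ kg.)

KE = eV = 1.602 × 10⁻¹⁹ × 4.720 × 10⁴ = 7.561 × 10⁻¹⁵ J.
p = √(2mKE) = √(2 × 1.673 × 10⁻²⁷ × 7.561 × 10⁻¹⁵) = 5.030 × 10⁻²¹ kg·m/s.
λ = h/p = 6.626 × 10⁻³⁴ / 5.030 × 10⁻²¹ = 1.32 × 10⁻¹³ m = 132 fm.

λ = 132 fm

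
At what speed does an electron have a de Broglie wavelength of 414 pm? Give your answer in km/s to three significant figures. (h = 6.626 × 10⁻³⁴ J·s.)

v = 1760 km/s

p = h/λ = 6.626 × 10⁻³⁴ / 4.140 × 10⁻¹⁰ = 1.600 × 10⁻²⁴ kg·m/s.
v = p/m = 1.600 × 10⁻²⁴ / 9.109 × 10⁻³¹ = 1.76 × 10⁶ m/s = 1760 km/s.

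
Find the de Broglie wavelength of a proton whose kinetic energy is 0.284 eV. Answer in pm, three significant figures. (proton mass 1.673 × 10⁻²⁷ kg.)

KE = 0.284 eV = 4.550 × 10⁻²⁰ J.
p = √(2mKE) = √(2 × 1.673 × 10⁻²⁷ × 4.550 × 10⁻²⁰) = 1.234 × 10⁻²³ kg·m/s.
λ = h/p = 6.626 × 10⁻³⁴ / 1.234 × 10⁻²³ = 5.37 × 10⁻¹¹ m = 53.7 pm.

λ = 53.7 pm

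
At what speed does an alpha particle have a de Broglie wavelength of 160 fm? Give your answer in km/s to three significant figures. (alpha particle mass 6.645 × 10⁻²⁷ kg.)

v = 623 km/s

p = h/λ = 6.626 × 10⁻³⁴ / 1.600 × 10⁻¹³ = 4.141 × 10⁻²¹ kg·m/s.
v = p/m = 4.141 × 10⁻²¹ / 6.645 × 10⁻²⁷ = 6.23 × 10⁵ m/s = 623 km/s.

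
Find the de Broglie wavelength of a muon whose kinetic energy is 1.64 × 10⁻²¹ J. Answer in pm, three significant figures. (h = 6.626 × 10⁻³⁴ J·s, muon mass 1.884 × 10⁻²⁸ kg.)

λ = 843 pm

p = √(2mKE) = √(2 × 1.884 × 10⁻²⁸ × 1.640 × 10⁻²¹) = 7.861 × 10⁻²⁵ kg·m/s.
λ = h/p = 6.626 × 10⁻³⁴ / 7.861 × 10⁻²⁵ = 8.43 × 10⁻¹⁰ m = 843 pm.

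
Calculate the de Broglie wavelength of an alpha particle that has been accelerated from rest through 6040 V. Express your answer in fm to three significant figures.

λ = 131 fm

KE = 2eV = 2 × 1.602 × 10⁻¹⁹ × 6040 = 1.935 × 10⁻¹⁵ J.
p = √(2mKE) = √(2 × 6.645 × 10⁻²⁷ × 1.935 × 10⁻¹⁵) = 5.071 × 10⁻²¹ kg·m/s.
λ = h/p = 6.626 × 10⁻³⁴ / 5.071 × 10⁻²¹ = 1.31 × 10⁻¹³ m = 131 fm.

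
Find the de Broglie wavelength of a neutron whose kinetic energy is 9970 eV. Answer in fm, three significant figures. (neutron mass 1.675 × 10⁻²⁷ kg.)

λ = 286 fm

KE = 9970 eV = 1.597 × 10⁻¹⁵ J.
p = √(2mKE) = √(2 × 1.675 × 10⁻²⁷ × 1.597 × 10⁻¹⁵) = 2.313 × 10⁻²¹ kg·m/s.
λ = h/p = 6.626 × 10⁻³⁴ / 2.313 × 10⁻²¹ = 2.86 × 10⁻¹³ m = 286 fm.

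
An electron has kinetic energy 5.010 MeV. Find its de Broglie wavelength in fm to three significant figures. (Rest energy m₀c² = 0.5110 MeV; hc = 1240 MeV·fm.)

λ = 226 fm

Total energy E = KE + m₀c² = 5.010 + 0.5110 = 5.5210 MeV.
(pc)² = E² − (m₀c²)² = (5.5210)² − (0.5110)² = 30.22 MeV², so pc = 5.497 MeV.
λ = hc/(pc) = 1240 MeV·fm / 5.497 MeV = 226 fm.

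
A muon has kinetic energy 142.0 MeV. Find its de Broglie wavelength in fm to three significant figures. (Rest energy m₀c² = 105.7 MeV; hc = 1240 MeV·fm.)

Total energy E = KE + m₀c² = 142.0 + 105.7 = 247.7 MeV.
(pc)² = E² − (m₀c²)² = (247.7)² − (105.7)² = 5.018 × 10⁴ MeV², so pc = 224.0 MeV.
λ = hc/(pc) = 1240 MeV·fm / 224.0 MeV = 5.54 fm.

λ = 5.54 fm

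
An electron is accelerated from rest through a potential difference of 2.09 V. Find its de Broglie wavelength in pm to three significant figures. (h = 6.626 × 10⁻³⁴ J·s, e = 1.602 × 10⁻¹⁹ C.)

KE = eV = 1.602 × 10⁻¹⁹ × 2.090 = 3.348 × 10⁻¹⁹ J.
p = √(2mKE) = √(2 × 9.109 × 10⁻³¹ × 3.348 × 10⁻¹⁹) = 7.810 × 10⁻²⁵ kg·m/s.
λ = h/p = 6.626 × 10⁻³⁴ / 7.810 × 10⁻²⁵ = 8.48 × 10⁻¹⁰ m = 848 pm.

λ = 848 pm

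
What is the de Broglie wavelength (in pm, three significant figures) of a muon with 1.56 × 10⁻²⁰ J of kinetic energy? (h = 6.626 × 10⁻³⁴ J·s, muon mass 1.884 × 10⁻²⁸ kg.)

λ = 273 pm

p = √(2mKE) = √(2 × 1.884 × 10⁻²⁸ × 1.560 × 10⁻²⁰) = 2.424 × 10⁻²⁴ kg·m/s.
λ = h/p = 6.626 × 10⁻³⁴ / 2.424 × 10⁻²⁴ = 2.73 × 10⁻¹⁰ m = 273 pm.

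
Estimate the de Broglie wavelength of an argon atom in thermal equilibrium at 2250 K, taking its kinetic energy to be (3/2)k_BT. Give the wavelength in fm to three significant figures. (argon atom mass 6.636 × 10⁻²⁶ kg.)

KE = (3/2)k_BT = 1.5 × 1.381 × 10⁻²³ × 2250 = 4.661 × 10⁻²⁰ J.
p = √(2mKE) = √(2 × 6.636 × 10⁻²⁶ × 4.661 × 10⁻²⁰) = 7.865 × 10⁻²³ kg·m/s.
λ = h/p = 8.42 × 10⁻¹² m = 8420 fm.

λ = 8420 fm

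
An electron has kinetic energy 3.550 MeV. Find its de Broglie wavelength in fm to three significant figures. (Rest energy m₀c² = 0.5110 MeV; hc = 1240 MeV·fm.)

λ = 308 fm

Total energy E = KE + m₀c² = 3.550 + 0.5110 = 4.0610 MeV.
(pc)² = E² − (m₀c²)² = (4.0610)² − (0.5110)² = 16.23 MeV², so pc = 4.029 MeV.
λ = hc/(pc) = 1240 MeV·fm / 4.029 MeV = 308 fm.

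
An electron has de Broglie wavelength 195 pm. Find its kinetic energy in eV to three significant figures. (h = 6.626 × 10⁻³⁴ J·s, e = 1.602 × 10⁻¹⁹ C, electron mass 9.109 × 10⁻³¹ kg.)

p = h/λ = 6.626 × 10⁻³⁴ / 1.950 × 10⁻¹⁰ = 3.398 × 10⁻²⁴ kg·m/s.
KE = p²/(2m) = (3.398 × 10⁻²⁴)² / (2 × 9.109 × 10⁻³¹) = 6.338 × 10⁻¹⁸ J = 39.6 eV.

KE = 39.6 eV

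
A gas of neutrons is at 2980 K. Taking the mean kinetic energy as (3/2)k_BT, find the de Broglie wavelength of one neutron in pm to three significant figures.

λ = 46.1 pm

KE = (3/2)k_BT = 1.5 × 1.381 × 10⁻²³ × 2980 = 6.173 × 10⁻²⁰ J.
p = √(2mKE) = √(2 × 1.675 × 10⁻²⁷ × 6.173 × 10⁻²⁰) = 1.438 × 10⁻²³ kg·m/s.
λ = h/p = 4.61 × 10⁻¹¹ m = 46.1 pm.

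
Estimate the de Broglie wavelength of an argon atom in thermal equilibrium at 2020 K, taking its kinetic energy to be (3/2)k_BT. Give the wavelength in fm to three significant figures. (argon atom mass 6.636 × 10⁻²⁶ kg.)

λ = 8890 fm

KE = (3/2)k_BT = 1.5 × 1.381 × 10⁻²³ × 2020 = 4.184 × 10⁻²⁰ J.
p = √(2mKE) = √(2 × 6.636 × 10⁻²⁶ × 4.184 × 10⁻²⁰) = 7.452 × 10⁻²³ kg·m/s.
λ = h/p = 8.89 × 10⁻¹² m = 8890 fm.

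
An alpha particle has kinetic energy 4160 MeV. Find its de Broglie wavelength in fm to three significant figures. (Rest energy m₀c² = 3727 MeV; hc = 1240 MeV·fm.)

λ = 0.178 fm

Total energy E = KE + m₀c² = 4160 + 3727 = 7887 MeV.
(pc)² = E² − (m₀c²)² = (7887)² − (3727)² = 4.831 × 10⁷ MeV², so pc = 6951 MeV.
λ = hc/(pc) = 1240 MeV·fm / 6951 MeV = 0.178 fm.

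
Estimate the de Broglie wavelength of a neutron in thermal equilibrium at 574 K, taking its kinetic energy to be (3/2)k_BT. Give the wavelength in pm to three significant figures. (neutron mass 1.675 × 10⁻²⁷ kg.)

λ = 105 pm

KE = (3/2)k_BT = 1.5 × 1.381 × 10⁻²³ × 574 = 1.189 × 10⁻²⁰ J.
p = √(2mKE) = √(2 × 1.675 × 10⁻²⁷ × 1.189 × 10⁻²⁰) = 6.311 × 10⁻²⁴ kg·m/s.
λ = h/p = 1.05 × 10⁻¹⁰ m = 105 pm.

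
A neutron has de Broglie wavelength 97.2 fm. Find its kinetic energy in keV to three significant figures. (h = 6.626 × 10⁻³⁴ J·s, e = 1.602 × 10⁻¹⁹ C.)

p = h/λ = 6.626 × 10⁻³⁴ / 9.720 × 10⁻¹⁴ = 6.817 × 10⁻²¹ kg·m/s.
KE = p²/(2m) = (6.817 × 10⁻²¹)² / (2 × 1.675 × 10⁻²⁷) = 1.387 × 10⁻¹⁴ J = 86.6 keV.

KE = 86.6 keV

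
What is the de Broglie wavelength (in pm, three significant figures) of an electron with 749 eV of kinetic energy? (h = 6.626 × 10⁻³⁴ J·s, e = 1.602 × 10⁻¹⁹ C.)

λ = 44.8 pm

KE = 749 eV = 1.200 × 10⁻¹⁶ J.
p = √(2mKE) = √(2 × 9.109 × 10⁻³¹ × 1.200 × 10⁻¹⁶) = 1.479 × 10⁻²³ kg·m/s.
λ = h/p = 6.626 × 10⁻³⁴ / 1.479 × 10⁻²³ = 4.48 × 10⁻¹¹ m = 44.8 pm.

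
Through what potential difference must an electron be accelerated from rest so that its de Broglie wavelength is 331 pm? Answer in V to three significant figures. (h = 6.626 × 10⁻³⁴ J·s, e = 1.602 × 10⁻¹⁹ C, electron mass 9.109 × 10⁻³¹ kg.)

p = h/λ = 6.626 × 10⁻³⁴ / 3.310 × 10⁻¹⁰ = 2.002 × 10⁻²⁴ kg·m/s.
KE = p²/(2m) = 2.200 × 10⁻¹⁸ J.
V = KE/e = 2.200 × 10⁻¹⁸ / (1.602 × 10⁻¹⁹) = 13.7 V.

V = 13.7 V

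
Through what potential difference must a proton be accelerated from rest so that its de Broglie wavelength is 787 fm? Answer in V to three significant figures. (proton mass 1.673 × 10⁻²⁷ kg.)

p = h/λ = 6.626 × 10⁻³⁴ / 7.870 × 10⁻¹³ = 8.419 × 10⁻²² kg·m/s.
KE = p²/(2m) = 2.118 × 10⁻¹⁶ J.
V = KE/e = 2.118 × 10⁻¹⁶ / (1.602 × 10⁻¹⁹) = 1320 V.

V = 1320 V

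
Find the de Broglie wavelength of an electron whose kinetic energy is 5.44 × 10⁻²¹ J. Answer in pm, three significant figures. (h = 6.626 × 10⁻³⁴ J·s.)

λ = 6660 pm

p = √(2mKE) = √(2 × 9.109 × 10⁻³¹ × 5.440 × 10⁻²¹) = 9.955 × 10⁻²⁶ kg·m/s.
λ = h/p = 6.626 × 10⁻³⁴ / 9.955 × 10⁻²⁶ = 6.66 × 10⁻⁹ m = 6660 pm.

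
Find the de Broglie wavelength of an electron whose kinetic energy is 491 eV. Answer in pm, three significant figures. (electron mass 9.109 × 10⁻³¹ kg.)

KE = 491 eV = 7.866 × 10⁻¹⁷ J.
p = √(2mKE) = √(2 × 9.109 × 10⁻³¹ × 7.866 × 10⁻¹⁷) = 1.197 × 10⁻²³ kg·m/s.
λ = h/p = 6.626 × 10⁻³⁴ / 1.197 × 10⁻²³ = 5.54 × 10⁻¹¹ m = 55.4 pm.

λ = 55.4 pm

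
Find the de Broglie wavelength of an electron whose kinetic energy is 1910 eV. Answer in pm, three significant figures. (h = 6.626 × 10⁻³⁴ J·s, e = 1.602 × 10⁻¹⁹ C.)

λ = 28.1 pm

KE = 1910 eV = 3.060 × 10⁻¹⁶ J.
p = √(2mKE) = √(2 × 9.109 × 10⁻³¹ × 3.060 × 10⁻¹⁶) = 2.361 × 10⁻²³ kg·m/s.
λ = h/p = 6.626 × 10⁻³⁴ / 2.361 × 10⁻²³ = 2.81 × 10⁻¹¹ m = 28.1 pm.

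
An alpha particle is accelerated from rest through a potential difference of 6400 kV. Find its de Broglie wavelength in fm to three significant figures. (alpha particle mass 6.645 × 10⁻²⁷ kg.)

λ = 4.01 fm

KE = 2eV = 2 × 1.602 × 10⁻¹⁹ × 6.400 × 10⁶ = 2.051 × 10⁻¹² J.
p = √(2mKE) = √(2 × 6.645 × 10⁻²⁷ × 2.051 × 10⁻¹²) = 1.651 × 10⁻¹⁹ kg·m/s.
λ = h/p = 6.626 × 10⁻³⁴ / 1.651 × 10⁻¹⁹ = 4.01 × 10⁻¹⁵ m = 4.01 fm.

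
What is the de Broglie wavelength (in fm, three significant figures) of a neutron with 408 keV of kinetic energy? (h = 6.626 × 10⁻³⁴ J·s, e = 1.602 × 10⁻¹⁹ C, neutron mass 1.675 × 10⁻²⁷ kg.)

λ = 44.8 fm

KE = 408 keV = 6.536 × 10⁻¹⁴ J.
p = √(2mKE) = √(2 × 1.675 × 10⁻²⁷ × 6.536 × 10⁻¹⁴) = 1.480 × 10⁻²⁰ kg·m/s.
λ = h/p = 6.626 × 10⁻³⁴ / 1.480 × 10⁻²⁰ = 4.48 × 10⁻¹⁴ m = 44.8 fm.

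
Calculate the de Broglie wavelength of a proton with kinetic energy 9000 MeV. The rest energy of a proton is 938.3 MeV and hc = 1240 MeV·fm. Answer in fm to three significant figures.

λ = 0.125 fm

Total energy E = KE + m₀c² = 9000 + 938.3 = 9938.3 MeV.
(pc)² = E² − (m₀c²)² = (9938.3)² − (938.3)² = 9.789 × 10⁷ MeV², so pc = 9894 MeV.
λ = hc/(pc) = 1240 MeV·fm / 9894 MeV = 0.125 fm.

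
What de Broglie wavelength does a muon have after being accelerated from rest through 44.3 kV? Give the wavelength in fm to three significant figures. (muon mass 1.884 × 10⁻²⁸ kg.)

λ = 405 fm

KE = eV = 1.602 × 10⁻¹⁹ × 4.430 × 10⁴ = 7.097 × 10⁻¹⁵ J.
p = √(2mKE) = √(2 × 1.884 × 10⁻²⁸ × 7.097 × 10⁻¹⁵) = 1.635 × 10⁻²¹ kg·m/s.
λ = h/p = 6.626 × 10⁻³⁴ / 1.635 × 10⁻²¹ = 4.05 × 10⁻¹³ m = 405 fm.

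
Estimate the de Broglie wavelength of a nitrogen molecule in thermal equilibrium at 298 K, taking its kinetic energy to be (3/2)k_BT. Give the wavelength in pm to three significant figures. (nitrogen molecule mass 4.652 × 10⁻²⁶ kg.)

KE = (3/2)k_BT = 1.5 × 1.381 × 10⁻²³ × 298 = 6.173 × 10⁻²¹ J.
p = √(2mKE) = √(2 × 4.652 × 10⁻²⁶ × 6.173 × 10⁻²¹) = 2.397 × 10⁻²³ kg·m/s.
λ = h/p = 2.76 × 10⁻¹¹ m = 27.6 pm.

λ = 27.6 pm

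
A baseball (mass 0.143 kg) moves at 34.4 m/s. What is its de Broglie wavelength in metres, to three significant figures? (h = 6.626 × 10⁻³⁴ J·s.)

p = mv = 0.143 × 34.4 = 4.919 kg·m/s.
λ = h/p = 6.626 × 10⁻³⁴ / 4.919 = 1.35 × 10⁻³⁴ m.

λ = 1.35 × 10⁻³⁴ m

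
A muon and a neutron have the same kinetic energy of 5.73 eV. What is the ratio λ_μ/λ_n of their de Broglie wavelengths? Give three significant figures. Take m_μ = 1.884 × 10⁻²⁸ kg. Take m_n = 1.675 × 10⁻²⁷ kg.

λ_μ/λ_n = 2.98

At fixed KE, p = √(2mKE) so λ = h/p ∝ 1/√m.
λ_μ/λ_n = √(m_n/m_μ) = √(1.675 × 10⁻²⁷/1.884 × 10⁻²⁸) = √(8.891) = 2.98.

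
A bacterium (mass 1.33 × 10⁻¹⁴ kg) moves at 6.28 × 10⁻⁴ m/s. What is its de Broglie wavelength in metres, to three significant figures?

p = mv = 1.33 × 10⁻¹⁴ × 6.28 × 10⁻⁴ = 8.352 × 10⁻¹⁸ kg·m/s.
λ = h/p = 6.626 × 10⁻³⁴ / 8.352 × 10⁻¹⁸ = 7.93 × 10⁻¹⁷ m.

λ = 7.93 × 10⁻¹⁷ m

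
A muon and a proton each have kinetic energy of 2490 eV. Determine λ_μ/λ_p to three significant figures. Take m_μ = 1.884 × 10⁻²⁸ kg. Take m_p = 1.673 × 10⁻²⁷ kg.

λ_μ/λ_p = 2.98

At fixed KE, p = √(2mKE) so λ = h/p ∝ 1/√m.
λ_μ/λ_p = √(m_p/m_μ) = √(1.673 × 10⁻²⁷/1.884 × 10⁻²⁸) = √(8.880) = 2.98.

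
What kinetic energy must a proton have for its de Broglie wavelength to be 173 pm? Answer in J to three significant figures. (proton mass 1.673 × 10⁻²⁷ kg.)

p = h/λ = 6.626 × 10⁻³⁴ / 1.730 × 10⁻¹⁰ = 3.830 × 10⁻²⁴ kg·m/s.
KE = p²/(2m) = (3.830 × 10⁻²⁴)² / (2 × 1.673 × 10⁻²⁷) = 4.384 × 10⁻²¹ J = 4.38 × 10⁻²¹ J.

KE = 4.38 × 10⁻²¹ J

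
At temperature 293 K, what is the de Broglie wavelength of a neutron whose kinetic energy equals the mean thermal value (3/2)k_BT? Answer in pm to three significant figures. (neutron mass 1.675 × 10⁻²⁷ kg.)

KE = (3/2)k_BT = 1.5 × 1.381 × 10⁻²³ × 293 = 6.069 × 10⁻²¹ J.
p = √(2mKE) = √(2 × 1.675 × 10⁻²⁷ × 6.069 × 10⁻²¹) = 4.509 × 10⁻²⁴ kg·m/s.
λ = h/p = 1.47 × 10⁻¹⁰ m = 147 pm.

λ = 147 pm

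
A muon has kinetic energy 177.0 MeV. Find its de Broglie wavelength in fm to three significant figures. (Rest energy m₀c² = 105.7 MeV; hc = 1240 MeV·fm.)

Total energy E = KE + m₀c² = 177.0 + 105.7 = 282.7 MeV.
(pc)² = E² − (m₀c²)² = (282.7)² − (105.7)² = 6.875 × 10⁴ MeV², so pc = 262.2 MeV.
λ = hc/(pc) = 1240 MeV·fm / 262.2 MeV = 4.73 fm.

λ = 4.73 fm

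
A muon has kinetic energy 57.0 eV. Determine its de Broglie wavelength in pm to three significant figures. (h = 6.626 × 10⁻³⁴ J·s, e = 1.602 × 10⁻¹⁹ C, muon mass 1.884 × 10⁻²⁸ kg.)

KE = 57.0 eV = 9.131 × 10⁻¹⁸ J.
p = √(2mKE) = √(2 × 1.884 × 10⁻²⁸ × 9.131 × 10⁻¹⁸) = 5.866 × 10⁻²³ kg·m/s.
λ = h/p = 6.626 × 10⁻³⁴ / 5.866 × 10⁻²³ = 1.13 × 10⁻¹¹ m = 11.3 pm.

λ = 11.3 pm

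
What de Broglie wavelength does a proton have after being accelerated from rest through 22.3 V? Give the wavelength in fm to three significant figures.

KE = eV = 1.602 × 10⁻¹⁹ × 22.30 = 3.572 × 10⁻¹⁸ J.
p = √(2mKE) = √(2 × 1.673 × 10⁻²⁷ × 3.572 × 10⁻¹⁸) = 1.093 × 10⁻²² kg·m/s.
λ = h/p = 6.626 × 10⁻³⁴ / 1.093 × 10⁻²² = 6.06 × 10⁻¹² m = 6060 fm.

λ = 6060 fm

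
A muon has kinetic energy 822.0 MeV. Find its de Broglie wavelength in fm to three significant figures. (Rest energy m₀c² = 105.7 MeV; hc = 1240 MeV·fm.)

λ = 1.35 fm

Total energy E = KE + m₀c² = 822.0 + 105.7 = 927.7 MeV.
(pc)² = E² − (m₀c²)² = (927.7)² − (105.7)² = 8.495 × 10⁵ MeV², so pc = 921.7 MeV.
λ = hc/(pc) = 1240 MeV·fm / 921.7 MeV = 1.35 fm.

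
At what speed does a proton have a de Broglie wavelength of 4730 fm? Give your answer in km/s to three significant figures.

v = 83.7 km/s

p = h/λ = 6.626 × 10⁻³⁴ / 4.730 × 10⁻¹² = 1.401 × 10⁻²² kg·m/s.
v = p/m = 1.401 × 10⁻²² / 1.673 × 10⁻²⁷ = 8.37 × 10⁴ m/s = 83.7 km/s.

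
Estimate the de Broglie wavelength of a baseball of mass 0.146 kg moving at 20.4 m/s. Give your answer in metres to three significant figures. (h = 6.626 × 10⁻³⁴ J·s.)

p = mv = 0.146 × 20.4 = 2.978 kg·m/s.
λ = h/p = 6.626 × 10⁻³⁴ / 2.978 = 2.22 × 10⁻³⁴ m.

λ = 2.22 × 10⁻³⁴ m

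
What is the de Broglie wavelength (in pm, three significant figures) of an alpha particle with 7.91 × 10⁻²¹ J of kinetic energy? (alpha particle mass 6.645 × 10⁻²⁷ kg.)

λ = 64.6 pm

p = √(2mKE) = √(2 × 6.645 × 10⁻²⁷ × 7.910 × 10⁻²¹) = 1.025 × 10⁻²³ kg·m/s.
λ = h/p = 6.626 × 10⁻³⁴ / 1.025 × 10⁻²³ = 6.46 × 10⁻¹¹ m = 64.6 pm.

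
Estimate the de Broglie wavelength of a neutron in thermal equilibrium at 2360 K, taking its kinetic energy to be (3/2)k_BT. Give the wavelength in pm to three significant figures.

λ = 51.8 pm

KE = (3/2)k_BT = 1.5 × 1.381 × 10⁻²³ × 2360 = 4.889 × 10⁻²⁰ J.
p = √(2mKE) = √(2 × 1.675 × 10⁻²⁷ × 4.889 × 10⁻²⁰) = 1.280 × 10⁻²³ kg·m/s.
λ = h/p = 5.18 × 10⁻¹¹ m = 51.8 pm.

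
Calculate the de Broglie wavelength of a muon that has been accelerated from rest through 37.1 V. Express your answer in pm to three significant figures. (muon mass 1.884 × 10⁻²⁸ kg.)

λ = 14.0 pm

KE = eV = 1.602 × 10⁻¹⁹ × 37.10 = 5.943 × 10⁻¹⁸ J.
p = √(2mKE) = √(2 × 1.884 × 10⁻²⁸ × 5.943 × 10⁻¹⁸) = 4.732 × 10⁻²³ kg·m/s.
λ = h/p = 6.626 × 10⁻³⁴ / 4.732 × 10⁻²³ = 1.40 × 10⁻¹¹ m = 14.0 pm.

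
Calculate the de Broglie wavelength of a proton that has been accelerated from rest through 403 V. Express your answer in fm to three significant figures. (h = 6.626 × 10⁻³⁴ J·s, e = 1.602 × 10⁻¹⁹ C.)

λ = 1430 fm

KE = eV = 1.602 × 10⁻¹⁹ × 403.0 = 6.456 × 10⁻¹⁷ J.
p = √(2mKE) = √(2 × 1.673 × 10⁻²⁷ × 6.456 × 10⁻¹⁷) = 4.648 × 10⁻²² kg·m/s.
λ = h/p = 6.626 × 10⁻³⁴ / 4.648 × 10⁻²² = 1.43 × 10⁻¹² m = 1430 fm.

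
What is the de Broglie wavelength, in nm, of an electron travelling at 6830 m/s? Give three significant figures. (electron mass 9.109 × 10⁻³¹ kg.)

λ = 107 nm

p = mv = 9.109 × 10⁻³¹ × 6830 = 6.221 × 10⁻²⁷ kg·m/s.
λ = h/p = 6.626 × 10⁻³⁴ / 6.221 × 10⁻²⁷ = 1.07 × 10⁻⁷ m = 107 nm.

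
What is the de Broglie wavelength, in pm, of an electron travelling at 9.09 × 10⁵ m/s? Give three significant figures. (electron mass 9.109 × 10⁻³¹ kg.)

p = mv = 9.109 × 10⁻³¹ × 9.09 × 10⁵ = 8.280 × 10⁻²⁵ kg·m/s.
λ = h/p = 6.626 × 10⁻³⁴ / 8.280 × 10⁻²⁵ = 8.00 × 10⁻¹⁰ m = 800 pm.

λ = 800 pm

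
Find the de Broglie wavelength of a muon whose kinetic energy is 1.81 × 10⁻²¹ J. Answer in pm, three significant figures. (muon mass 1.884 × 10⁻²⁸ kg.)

p = √(2mKE) = √(2 × 1.884 × 10⁻²⁸ × 1.810 × 10⁻²¹) = 8.258 × 10⁻²⁵ kg·m/s.
λ = h/p = 6.626 × 10⁻³⁴ / 8.258 × 10⁻²⁵ = 8.02 × 10⁻¹⁰ m = 802 pm.

λ = 802 pm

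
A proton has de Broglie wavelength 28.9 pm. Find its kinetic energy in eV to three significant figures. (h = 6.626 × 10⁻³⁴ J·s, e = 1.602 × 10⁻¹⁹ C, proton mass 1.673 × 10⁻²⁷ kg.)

KE = 0.981 eV

p = h/λ = 6.626 × 10⁻³⁴ / 2.890 × 10⁻¹¹ = 2.293 × 10⁻²³ kg·m/s.
KE = p²/(2m) = (2.293 × 10⁻²³)² / (2 × 1.673 × 10⁻²⁷) = 1.571 × 10⁻¹⁹ J = 0.981 eV.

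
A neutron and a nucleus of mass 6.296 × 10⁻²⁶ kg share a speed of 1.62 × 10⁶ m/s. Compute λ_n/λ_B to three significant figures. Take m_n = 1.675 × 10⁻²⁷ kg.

λ_n/λ_B = 37.6

At fixed v, p = mv so λ = h/(mv) ∝ 1/m.
λ_n/λ_B = m_B/m_n = 6.296 × 10⁻²⁶/1.675 × 10⁻²⁷ = 37.6.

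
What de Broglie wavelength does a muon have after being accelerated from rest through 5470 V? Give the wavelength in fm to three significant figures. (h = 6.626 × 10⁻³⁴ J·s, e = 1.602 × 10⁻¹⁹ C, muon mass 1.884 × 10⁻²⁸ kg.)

KE = eV = 1.602 × 10⁻¹⁹ × 5470 = 8.763 × 10⁻¹⁶ J.
p = √(2mKE) = √(2 × 1.884 × 10⁻²⁸ × 8.763 × 10⁻¹⁶) = 5.746 × 10⁻²² kg·m/s.
λ = h/p = 6.626 × 10⁻³⁴ / 5.746 × 10⁻²² = 1.15 × 10⁻¹² m = 1150 fm.

λ = 1150 fm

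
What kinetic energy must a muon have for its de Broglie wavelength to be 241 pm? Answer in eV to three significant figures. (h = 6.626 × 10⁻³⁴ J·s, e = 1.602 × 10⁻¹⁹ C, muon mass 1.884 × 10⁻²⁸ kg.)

KE = 0.125 eV

p = h/λ = 6.626 × 10⁻³⁴ / 2.410 × 10⁻¹⁰ = 2.749 × 10⁻²⁴ kg·m/s.
KE = p²/(2m) = (2.749 × 10⁻²⁴)² / (2 × 1.884 × 10⁻²⁸) = 2.006 × 10⁻²⁰ J = 0.125 eV.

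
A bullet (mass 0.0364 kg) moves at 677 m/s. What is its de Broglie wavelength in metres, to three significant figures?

λ = 2.69 × 10⁻³⁵ m

p = mv = 0.0364 × 677 = 2.464 × 10¹ kg·m/s.
λ = h/p = 6.626 × 10⁻³⁴ / 2.464 × 10¹ = 2.69 × 10⁻³⁵ m.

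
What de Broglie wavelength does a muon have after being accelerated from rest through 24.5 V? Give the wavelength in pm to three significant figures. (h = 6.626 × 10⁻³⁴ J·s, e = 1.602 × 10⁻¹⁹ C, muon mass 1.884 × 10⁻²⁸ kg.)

λ = 17.2 pm

KE = eV = 1.602 × 10⁻¹⁹ × 24.50 = 3.925 × 10⁻¹⁸ J.
p = √(2mKE) = √(2 × 1.884 × 10⁻²⁸ × 3.925 × 10⁻¹⁸) = 3.846 × 10⁻²³ kg·m/s.
λ = h/p = 6.626 × 10⁻³⁴ / 3.846 × 10⁻²³ = 1.72 × 10⁻¹¹ m = 17.2 pm.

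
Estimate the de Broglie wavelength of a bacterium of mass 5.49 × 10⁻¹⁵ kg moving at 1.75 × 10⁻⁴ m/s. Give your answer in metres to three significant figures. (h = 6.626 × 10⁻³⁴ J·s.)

p = mv = 5.49 × 10⁻¹⁵ × 1.75 × 10⁻⁴ = 9.607 × 10⁻¹⁹ kg·m/s.
λ = h/p = 6.626 × 10⁻³⁴ / 9.607 × 10⁻¹⁹ = 6.90 × 10⁻¹⁶ m.

λ = 6.90 × 10⁻¹⁶ m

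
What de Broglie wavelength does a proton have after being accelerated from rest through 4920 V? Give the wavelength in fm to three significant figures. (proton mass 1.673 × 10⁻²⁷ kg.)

λ = 408 fm

KE = eV = 1.602 × 10⁻¹⁹ × 4920 = 7.882 × 10⁻¹⁶ J.
p = √(2mKE) = √(2 × 1.673 × 10⁻²⁷ × 7.882 × 10⁻¹⁶) = 1.624 × 10⁻²¹ kg·m/s.
λ = h/p = 6.626 × 10⁻³⁴ / 1.624 × 10⁻²¹ = 4.08 × 10⁻¹³ m = 408 fm.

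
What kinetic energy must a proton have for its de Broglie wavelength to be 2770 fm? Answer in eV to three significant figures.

KE = 107 eV

p = h/λ = 6.626 × 10⁻³⁴ / 2.770 × 10⁻¹² = 2.392 × 10⁻²² kg·m/s.
KE = p²/(2m) = (2.392 × 10⁻²²)² / (2 × 1.673 × 10⁻²⁷) = 1.710 × 10⁻¹⁷ J = 107 eV.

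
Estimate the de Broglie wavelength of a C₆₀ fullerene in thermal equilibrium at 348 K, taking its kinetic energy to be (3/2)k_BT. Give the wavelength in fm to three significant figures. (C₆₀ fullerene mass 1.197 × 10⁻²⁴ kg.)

KE = (3/2)k_BT = 1.5 × 1.381 × 10⁻²³ × 348 = 7.209 × 10⁻²¹ J.
p = √(2mKE) = √(2 × 1.197 × 10⁻²⁴ × 7.209 × 10⁻²¹) = 1.314 × 10⁻²² kg·m/s.
λ = h/p = 5.04 × 10⁻¹² m = 5040 fm.

λ = 5040 fm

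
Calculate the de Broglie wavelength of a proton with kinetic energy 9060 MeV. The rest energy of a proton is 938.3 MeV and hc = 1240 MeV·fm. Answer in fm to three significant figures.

λ = 0.125 fm

Total energy E = KE + m₀c² = 9060 + 938.3 = 9998.3 MeV.
(pc)² = E² − (m₀c²)² = (9998.3)² − (938.3)² = 9.909 × 10⁷ MeV², so pc = 9954 MeV.
λ = hc/(pc) = 1240 MeV·fm / 9954 MeV = 0.125 fm.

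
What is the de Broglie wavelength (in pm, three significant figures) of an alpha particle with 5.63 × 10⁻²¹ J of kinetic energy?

λ = 76.6 pm

p = √(2mKE) = √(2 × 6.645 × 10⁻²⁷ × 5.630 × 10⁻²¹) = 8.650 × 10⁻²⁴ kg·m/s.
λ = h/p = 6.626 × 10⁻³⁴ / 8.650 × 10⁻²⁴ = 7.66 × 10⁻¹¹ m = 76.6 pm.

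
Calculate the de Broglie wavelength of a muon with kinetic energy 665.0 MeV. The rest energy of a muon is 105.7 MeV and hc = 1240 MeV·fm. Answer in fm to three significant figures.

Total energy E = KE + m₀c² = 665.0 + 105.7 = 770.7 MeV.
(pc)² = E² − (m₀c²)² = (770.7)² − (105.7)² = 5.828 × 10⁵ MeV², so pc = 763.4 MeV.
λ = hc/(pc) = 1240 MeV·fm / 763.4 MeV = 1.62 fm.

λ = 1.62 fm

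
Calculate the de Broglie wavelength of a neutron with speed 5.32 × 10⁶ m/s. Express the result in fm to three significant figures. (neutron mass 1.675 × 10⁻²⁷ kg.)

p = mv = 1.675 × 10⁻²⁷ × 5.32 × 10⁶ = 8.911 × 10⁻²¹ kg·m/s.
λ = h/p = 6.626 × 10⁻³⁴ / 8.911 × 10⁻²¹ = 7.44 × 10⁻¹⁴ m = 74.4 fm.

λ = 74.4 fm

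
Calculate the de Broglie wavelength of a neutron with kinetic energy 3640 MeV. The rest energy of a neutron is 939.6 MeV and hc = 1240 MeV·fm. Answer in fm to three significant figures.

λ = 0.277 fm

Total energy E = KE + m₀c² = 3640 + 939.6 = 4579.6 MeV.
(pc)² = E² − (m₀c²)² = (4579.6)² − (939.6)² = 2.009 × 10⁷ MeV², so pc = 4482 MeV.
λ = hc/(pc) = 1240 MeV·fm / 4482 MeV = 0.277 fm.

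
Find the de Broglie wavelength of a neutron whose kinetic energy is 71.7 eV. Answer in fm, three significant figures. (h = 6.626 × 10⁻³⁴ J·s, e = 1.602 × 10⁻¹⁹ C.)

KE = 71.7 eV = 1.149 × 10⁻¹⁷ J.
p = √(2mKE) = √(2 × 1.675 × 10⁻²⁷ × 1.149 × 10⁻¹⁷) = 1.962 × 10⁻²² kg·m/s.
λ = h/p = 6.626 × 10⁻³⁴ / 1.962 × 10⁻²² = 3.38 × 10⁻¹² m = 3380 fm.

λ = 3380 fm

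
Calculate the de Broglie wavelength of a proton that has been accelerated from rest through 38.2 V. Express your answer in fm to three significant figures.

λ = 4630 fm

KE = eV = 1.602 × 10⁻¹⁹ × 38.20 = 6.120 × 10⁻¹⁸ J.
p = √(2mKE) = √(2 × 1.673 × 10⁻²⁷ × 6.120 × 10⁻¹⁸) = 1.431 × 10⁻²² kg·m/s.
λ = h/p = 6.626 × 10⁻³⁴ / 1.431 × 10⁻²² = 4.63 × 10⁻¹² m = 4630 fm.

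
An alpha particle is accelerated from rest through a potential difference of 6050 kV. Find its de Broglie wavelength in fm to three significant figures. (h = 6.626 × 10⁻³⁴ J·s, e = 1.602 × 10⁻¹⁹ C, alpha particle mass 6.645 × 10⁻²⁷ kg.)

KE = 2eV = 2 × 1.602 × 10⁻¹⁹ × 6.050 × 10⁶ = 1.938 × 10⁻¹² J.
p = √(2mKE) = √(2 × 6.645 × 10⁻²⁷ × 1.938 × 10⁻¹²) = 1.605 × 10⁻¹⁹ kg·m/s.
λ = h/p = 6.626 × 10⁻³⁴ / 1.605 × 10⁻¹⁹ = 4.13 × 10⁻¹⁵ m = 4.13 fm.

λ = 4.13 fm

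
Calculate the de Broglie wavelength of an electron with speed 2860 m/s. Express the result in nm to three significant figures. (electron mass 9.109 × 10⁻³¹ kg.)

p = mv = 9.109 × 10⁻³¹ × 2860 = 2.605 × 10⁻²⁷ kg·m/s.
λ = h/p = 6.626 × 10⁻³⁴ / 2.605 × 10⁻²⁷ = 2.54 × 10⁻⁷ m = 254 nm.

λ = 254 nm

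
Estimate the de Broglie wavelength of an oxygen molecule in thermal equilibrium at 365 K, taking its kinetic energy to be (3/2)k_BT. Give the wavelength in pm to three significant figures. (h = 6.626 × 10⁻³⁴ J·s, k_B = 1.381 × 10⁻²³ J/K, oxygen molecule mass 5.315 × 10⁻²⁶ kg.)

KE = (3/2)k_BT = 1.5 × 1.381 × 10⁻²³ × 365 = 7.561 × 10⁻²¹ J.
p = √(2mKE) = √(2 × 5.315 × 10⁻²⁶ × 7.561 × 10⁻²¹) = 2.835 × 10⁻²³ kg·m/s.
λ = h/p = 2.34 × 10⁻¹¹ m = 23.4 pm.

λ = 23.4 pm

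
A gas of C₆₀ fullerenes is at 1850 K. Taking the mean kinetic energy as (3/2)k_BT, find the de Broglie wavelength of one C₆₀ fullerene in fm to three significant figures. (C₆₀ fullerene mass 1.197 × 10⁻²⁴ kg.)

KE = (3/2)k_BT = 1.5 × 1.381 × 10⁻²³ × 1850 = 3.832 × 10⁻²⁰ J.
p = √(2mKE) = √(2 × 1.197 × 10⁻²⁴ × 3.832 × 10⁻²⁰) = 3.029 × 10⁻²² kg·m/s.
λ = h/p = 2.19 × 10⁻¹² m = 2190 fm.

λ = 2190 fm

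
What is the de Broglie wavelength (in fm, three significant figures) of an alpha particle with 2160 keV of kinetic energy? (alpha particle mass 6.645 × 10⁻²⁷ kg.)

KE = 2160 keV = 3.460 × 10⁻¹³ J.
p = √(2mKE) = √(2 × 6.645 × 10⁻²⁷ × 3.460 × 10⁻¹³) = 6.781 × 10⁻²⁰ kg·m/s.
λ = h/p = 6.626 × 10⁻³⁴ / 6.781 × 10⁻²⁰ = 9.77 × 10⁻¹⁵ m = 9.77 fm.

λ = 9.77 fm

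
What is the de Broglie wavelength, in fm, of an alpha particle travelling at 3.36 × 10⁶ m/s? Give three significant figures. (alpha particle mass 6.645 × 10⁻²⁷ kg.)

p = mv = 6.645 × 10⁻²⁷ × 3.36 × 10⁶ = 2.233 × 10⁻²⁰ kg·m/s.
λ = h/p = 6.626 × 10⁻³⁴ / 2.233 × 10⁻²⁰ = 2.97 × 10⁻¹⁴ m = 29.7 fm.

λ = 29.7 fm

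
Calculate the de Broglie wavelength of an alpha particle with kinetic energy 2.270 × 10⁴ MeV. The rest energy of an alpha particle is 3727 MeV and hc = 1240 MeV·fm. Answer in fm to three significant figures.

Total energy E = KE + m₀c² = 2.270 × 10⁴ + 3727 = 26427 MeV.
(pc)² = E² − (m₀c²)² = (26427)² − (3727)² = 6.845 × 10⁸ MeV², so pc = 2.616 × 10⁴ MeV.
λ = hc/(pc) = 1240 MeV·fm / 2.616 × 10⁴ MeV = 0.0474 fm.

λ = 0.0474 fm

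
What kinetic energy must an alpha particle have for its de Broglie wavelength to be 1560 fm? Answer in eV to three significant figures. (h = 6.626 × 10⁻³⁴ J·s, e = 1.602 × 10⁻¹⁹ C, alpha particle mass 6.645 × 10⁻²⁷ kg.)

KE = 84.7 eV

p = h/λ = 6.626 × 10⁻³⁴ / 1.560 × 10⁻¹² = 4.247 × 10⁻²² kg·m/s.
KE = p²/(2m) = (4.247 × 10⁻²²)² / (2 × 6.645 × 10⁻²⁷) = 1.357 × 10⁻¹⁷ J = 84.7 eV.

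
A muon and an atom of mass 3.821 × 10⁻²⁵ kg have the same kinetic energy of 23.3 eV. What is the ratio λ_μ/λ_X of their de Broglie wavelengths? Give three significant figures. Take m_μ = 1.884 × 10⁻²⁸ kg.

λ_μ/λ_X = 45.0

At fixed KE, p = √(2mKE) so λ = h/p ∝ 1/√m.
λ_μ/λ_X = √(m_X/m_μ) = √(3.821 × 10⁻²⁵/1.884 × 10⁻²⁸) = √(2028) = 45.0.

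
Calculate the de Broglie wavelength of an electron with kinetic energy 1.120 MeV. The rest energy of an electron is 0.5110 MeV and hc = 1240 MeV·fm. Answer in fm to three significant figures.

Total energy E = KE + m₀c² = 1.120 + 0.5110 = 1.6310 MeV.
(pc)² = E² − (m₀c²)² = (1.6310)² − (0.5110)² = 2.399 MeV², so pc = 1.549 MeV.
λ = hc/(pc) = 1240 MeV·fm / 1.549 MeV = 801 fm.

λ = 801 fm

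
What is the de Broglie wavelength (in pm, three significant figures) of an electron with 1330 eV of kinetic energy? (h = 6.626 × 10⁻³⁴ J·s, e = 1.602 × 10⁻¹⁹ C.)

λ = 33.6 pm

KE = 1330 eV = 2.131 × 10⁻¹⁶ J.
p = √(2mKE) = √(2 × 9.109 × 10⁻³¹ × 2.131 × 10⁻¹⁶) = 1.970 × 10⁻²³ kg·m/s.
λ = h/p = 6.626 × 10⁻³⁴ / 1.970 × 10⁻²³ = 3.36 × 10⁻¹¹ m = 33.6 pm.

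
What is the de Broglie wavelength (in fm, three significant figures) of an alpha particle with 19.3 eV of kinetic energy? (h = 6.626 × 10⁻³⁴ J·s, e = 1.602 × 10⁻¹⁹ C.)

KE = 19.3 eV = 3.092 × 10⁻¹⁸ J.
p = √(2mKE) = √(2 × 6.645 × 10⁻²⁷ × 3.092 × 10⁻¹⁸) = 2.027 × 10⁻²² kg·m/s.
λ = h/p = 6.626 × 10⁻³⁴ / 2.027 × 10⁻²² = 3.27 × 10⁻¹² m = 3270 fm.

λ = 3270 fm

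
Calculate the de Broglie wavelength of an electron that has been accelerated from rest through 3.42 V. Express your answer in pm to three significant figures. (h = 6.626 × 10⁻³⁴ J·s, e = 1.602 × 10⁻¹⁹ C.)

KE = eV = 1.602 × 10⁻¹⁹ × 3.420 = 5.479 × 10⁻¹⁹ J.
p = √(2mKE) = √(2 × 9.109 × 10⁻³¹ × 5.479 × 10⁻¹⁹) = 9.991 × 10⁻²⁵ kg·m/s.
λ = h/p = 6.626 × 10⁻³⁴ / 9.991 × 10⁻²⁵ = 6.63 × 10⁻¹⁰ m = 663 pm.

λ = 663 pm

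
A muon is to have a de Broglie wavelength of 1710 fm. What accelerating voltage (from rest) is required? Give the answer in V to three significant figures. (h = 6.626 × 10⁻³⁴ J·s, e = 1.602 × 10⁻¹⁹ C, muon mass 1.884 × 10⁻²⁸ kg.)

p = h/λ = 6.626 × 10⁻³⁴ / 1.710 × 10⁻¹² = 3.875 × 10⁻²² kg·m/s.
KE = p²/(2m) = 3.985 × 10⁻¹⁶ J.
V = KE/e = 3.985 × 10⁻¹⁶ / (1.602 × 10⁻¹⁹) = 2490 V.

V = 2490 V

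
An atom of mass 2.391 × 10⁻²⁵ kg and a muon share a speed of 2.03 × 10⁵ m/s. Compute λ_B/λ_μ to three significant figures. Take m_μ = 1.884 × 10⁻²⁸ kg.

λ_B/λ_μ = 7.88 × 10⁻⁴

At fixed v, p = mv so λ = h/(mv) ∝ 1/m.
λ_B/λ_μ = m_μ/m_B = 1.884 × 10⁻²⁸/2.391 × 10⁻²⁵ = 7.88 × 10⁻⁴.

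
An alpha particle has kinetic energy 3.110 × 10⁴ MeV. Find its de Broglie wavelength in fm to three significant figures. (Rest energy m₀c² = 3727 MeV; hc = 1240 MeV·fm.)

Total energy E = KE + m₀c² = 3.110 × 10⁴ + 3727 = 34827 MeV.
(pc)² = E² − (m₀c²)² = (34827)² − (3727)² = 1.199 × 10⁹ MeV², so pc = 3.463 × 10⁴ MeV.
λ = hc/(pc) = 1240 MeV·fm / 3.463 × 10⁴ MeV = 0.0358 fm.

λ = 0.0358 fm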